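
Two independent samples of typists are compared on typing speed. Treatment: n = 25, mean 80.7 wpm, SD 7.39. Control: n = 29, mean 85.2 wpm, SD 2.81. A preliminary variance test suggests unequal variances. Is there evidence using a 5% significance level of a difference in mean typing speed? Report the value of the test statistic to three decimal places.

-2.871

Let group 1 = treatment, group 2 = control. H0: μ_1 = μ_2; H1: μ_1 ≠ μ_2 (Welch's two-sample t-test, two-sided).
t = (x̄_1 − x̄_2)/√(s_1²/n_1 + s_2²/n_2) = (80.7 − 85.2)/√(7.39²/25 + 2.81²/29) = -2.871
Welch–Satterthwaite df ≈ 29.96
Two-sided p-value ≈ 0.0074
Since p ≈ 0.0074 < α = 0.05, reject H0; the data support H1.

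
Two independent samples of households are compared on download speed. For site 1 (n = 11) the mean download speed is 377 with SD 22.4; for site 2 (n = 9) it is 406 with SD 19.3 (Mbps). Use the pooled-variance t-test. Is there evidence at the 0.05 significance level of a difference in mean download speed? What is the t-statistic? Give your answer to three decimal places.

Let group 1 = site 1, group 2 = site 2. H0: μ_1 = μ_2; H1: μ_1 ≠ μ_2 (two-sample pooled-variance t-test, two-sided).
s_p² = [(11−1)·22.4² + (9−1)·19.3²]/(11+9−2) = 444.307
t = (377 − 406)/√[444.307·(1/11 + 1/9)] = -3.061
df = n₁ + n₂ − 2 = 18
Two-sided p-value ≈ 0.007
Since p ≈ 0.007 < α = 0.05, reject H0; the evidence is statistically significant.

-3.061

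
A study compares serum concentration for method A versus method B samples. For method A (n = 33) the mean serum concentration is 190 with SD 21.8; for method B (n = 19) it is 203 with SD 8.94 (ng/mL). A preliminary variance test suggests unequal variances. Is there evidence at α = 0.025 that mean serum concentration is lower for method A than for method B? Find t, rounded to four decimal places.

-3.0137

Let group 1 = method A, group 2 = method B. H0: μ_1 = μ_2; H1: μ_1 < μ_2 (Welch's two-sample t-test, left-tailed).
t = (x̄_1 − x̄_2)/√(s_1²/n_1 + s_2²/n_2) = (190 − 203)/√(21.8²/33 + 8.94²/19) = -3.0137
Welch–Satterthwaite df ≈ 46.39
p-value = P(T ≤ -3.0137) ≈ 0.002
Since p ≈ 0.002 < α = 0.025, reject H0; the evidence is statistically significant.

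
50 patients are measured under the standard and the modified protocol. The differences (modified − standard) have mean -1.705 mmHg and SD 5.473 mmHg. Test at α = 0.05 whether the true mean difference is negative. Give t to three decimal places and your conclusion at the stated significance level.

H0: μ_d = 0; H1: μ_d < 0 (paired t-test on the differences, left-tailed).
t = d̄/(s_d/√n) = -1.705/(5.473/√50) = -2.203
df = n − 1 = 49
p-value = P(T ≤ -2.203) ≈ 0.016
Since p ≈ 0.016 < α = 0.05, reject H0; the data support H1.

t = -2.203; reject H0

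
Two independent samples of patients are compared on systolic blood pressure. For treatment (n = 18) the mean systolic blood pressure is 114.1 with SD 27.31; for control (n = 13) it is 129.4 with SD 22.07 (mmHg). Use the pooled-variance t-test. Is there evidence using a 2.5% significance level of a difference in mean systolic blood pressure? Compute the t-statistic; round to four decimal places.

-1.6632

Let group 1 = treatment, group 2 = control. H0: μ_1 = μ_2; H1: μ_1 ≠ μ_2 (two-sample pooled-variance t-test, two-sided).
s_p² = [(18−1)·27.31² + (13−1)·22.07²]/(18+13−2) = 638.767
t = (114.1 − 129.4)/√[638.767·(1/18 + 1/13)] = -1.6632
df = n₁ + n₂ − 2 = 29
Two-sided p-value ≈ 0.107
Since p ≈ 0.107 > α = 0.025, fail to reject H0; the data do not provide sufficient evidence against H0.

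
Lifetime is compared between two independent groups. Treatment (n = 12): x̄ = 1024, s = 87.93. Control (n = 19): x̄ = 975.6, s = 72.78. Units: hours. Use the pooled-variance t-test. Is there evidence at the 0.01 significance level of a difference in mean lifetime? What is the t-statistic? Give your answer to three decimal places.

1.664

Let group 1 = treatment, group 2 = control. H0: μ_1 = μ_2; H1: μ_1 ≠ μ_2 (two-sample pooled-variance t-test, two-sided).
s_p² = [(12−1)·87.93² + (19−1)·72.78²]/(12+19−2) = 6220.46
t = (1024 − 975.6)/√[6220.46·(1/12 + 1/19)] = 1.664
df = n₁ + n₂ − 2 = 29
Two-sided p-value ≈ 0.1068
Since p ≈ 0.1068 > α = 0.01, fail to reject H0; the evidence is not statistically significant.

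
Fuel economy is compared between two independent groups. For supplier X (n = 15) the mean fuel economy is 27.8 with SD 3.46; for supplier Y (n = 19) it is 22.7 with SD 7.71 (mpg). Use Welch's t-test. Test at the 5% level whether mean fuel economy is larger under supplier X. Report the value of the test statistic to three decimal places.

2.574

Let group 1 = supplier X, group 2 = supplier Y. H0: μ_1 = μ_2; H1: μ_1 > μ_2 (Welch's two-sample t-test, right-tailed).
t = (x̄_1 − x̄_2)/√(s_1²/n_1 + s_2²/n_2) = (27.8 − 22.7)/√(3.46²/15 + 7.71²/19) = 2.574
Welch–Satterthwaite df ≈ 26.17
p-value = P(T ≥ 2.574) ≈ 0.008
Since p ≈ 0.008 < α = 0.05, reject H0; the data support H1.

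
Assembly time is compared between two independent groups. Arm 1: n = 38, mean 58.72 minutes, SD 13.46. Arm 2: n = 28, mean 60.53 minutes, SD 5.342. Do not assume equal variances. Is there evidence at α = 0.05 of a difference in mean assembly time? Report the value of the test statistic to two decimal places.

-0.75

Let group 1 = arm 1, group 2 = arm 2. H0: μ_1 = μ_2; H1: μ_1 ≠ μ_2 (Welch's two-sample t-test, two-sided).
t = (x̄_1 − x̄_2)/√(s_1²/n_1 + s_2²/n_2) = (58.72 − 60.53)/√(13.46²/38 + 5.342²/28) = -0.75
Welch–Satterthwaite df ≈ 51.30
Two-sided p-value ≈ 0.455
Since p ≈ 0.455 > α = 0.05, fail to reject H0; the data do not provide sufficient evidence against H0.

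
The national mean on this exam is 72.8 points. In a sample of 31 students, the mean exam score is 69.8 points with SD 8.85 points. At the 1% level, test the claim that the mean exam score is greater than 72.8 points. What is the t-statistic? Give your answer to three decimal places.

H0: μ = 72.8; H1: μ > 72.8 (one-sample t-test, right-tailed).
t = (x̄ − μ₀)/(s/√n) = (69.8 − 72.8)/(8.85/√31) = -1.887
df = n − 1 = 30
p-value = P(T ≥ -1.887) ≈ 0.966
Since p ≈ 0.966 > α = 0.01, fail to reject H0; the evidence is not statistically significant.

-1.887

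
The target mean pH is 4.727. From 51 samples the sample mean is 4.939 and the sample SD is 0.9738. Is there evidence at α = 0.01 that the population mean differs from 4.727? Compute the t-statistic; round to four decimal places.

1.5547

H0: μ = 4.727; H1: μ ≠ 4.727 (one-sample t-test, two-sided).
t = (x̄ − μ₀)/(s/√n) = (4.939 − 4.727)/(0.9738/√51) = 1.5547
df = n − 1 = 50
Two-sided p-value ≈ 0.1263
Since p ≈ 0.1263 > α = 0.01, fail to reject H0; the evidence is not statistically significant.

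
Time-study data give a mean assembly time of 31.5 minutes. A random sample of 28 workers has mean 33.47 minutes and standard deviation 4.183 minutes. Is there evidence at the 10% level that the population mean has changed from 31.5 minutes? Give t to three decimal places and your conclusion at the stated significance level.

t = 2.492; reject H0

H0: μ = 31.5; H1: μ ≠ 31.5 (one-sample t-test, two-sided).
t = (x̄ − μ₀)/(s/√n) = (33.47 − 31.5)/(4.183/√28) = 2.492
df = n − 1 = 27
Two-sided p-value ≈ 0.019
Since p ≈ 0.019 < α = 0.1, reject H0; the evidence is statistically significant.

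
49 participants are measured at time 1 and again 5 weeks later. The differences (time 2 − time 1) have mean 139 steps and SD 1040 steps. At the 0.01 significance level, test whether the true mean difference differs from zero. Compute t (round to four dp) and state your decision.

t = 0.9356; fail to reject H0

H0: μ_d = 0; H1: μ_d ≠ 0 (paired t-test on the differences, two-sided).
t = d̄/(s_d/√n) = 139/(1040/√49) = 0.9356
df = n − 1 = 48
Two-sided p-value ≈ 0.3542
Since p ≈ 0.3542 > α = 0.01, fail to reject H0; the data do not provide sufficient evidence against H0.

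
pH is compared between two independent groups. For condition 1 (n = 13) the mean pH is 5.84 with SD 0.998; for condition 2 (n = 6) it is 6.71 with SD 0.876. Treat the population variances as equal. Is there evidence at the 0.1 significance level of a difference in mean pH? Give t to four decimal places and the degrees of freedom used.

Let group 1 = condition 1, group 2 = condition 2. H0: μ_1 = μ_2; H1: μ_1 ≠ μ_2 (two-sample pooled-variance t-test, two-sided).
s_p² = [(13−1)·0.998² + (6−1)·0.876²]/(13+6−2) = 0.92876
t = (5.84 − 6.71)/√[0.92876·(1/13 + 1/6)] = -1.8291
df = n₁ + n₂ − 2 = 17
Two-sided p-value ≈ 0.085
Since p ≈ 0.085 < α = 0.1, reject H0; the data support H1.

t = -1.8291, df = 17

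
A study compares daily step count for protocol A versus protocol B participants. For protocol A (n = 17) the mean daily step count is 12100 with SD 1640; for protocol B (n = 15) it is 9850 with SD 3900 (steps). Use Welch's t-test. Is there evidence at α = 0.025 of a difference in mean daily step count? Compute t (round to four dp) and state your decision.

t = 2.0782; fail to reject H0

Let group 1 = protocol A, group 2 = protocol B. H0: μ_1 = μ_2; H1: μ_1 ≠ μ_2 (Welch's two-sample t-test, two-sided).
t = (x̄_1 − x̄_2)/√(s_1²/n_1 + s_2²/n_2) = (12100 − 9850)/√(1640²/17 + 3900²/15) = 2.0782
Welch–Satterthwaite df ≈ 18.32
Two-sided p-value ≈ 0.0520
Since p ≈ 0.0520 > α = 0.025, fail to reject H0; the evidence is not statistically significant.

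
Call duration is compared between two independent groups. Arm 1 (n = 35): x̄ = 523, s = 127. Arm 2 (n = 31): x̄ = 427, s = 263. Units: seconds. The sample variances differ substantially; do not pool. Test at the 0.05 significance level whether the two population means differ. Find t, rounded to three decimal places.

1.850

Let group 1 = arm 1, group 2 = arm 2. H0: μ_1 = μ_2; H1: μ_1 ≠ μ_2 (Welch's two-sample t-test, two-sided).
t = (x̄_1 − x̄_2)/√(s_1²/n_1 + s_2²/n_2) = (523 − 427)/√(127²/35 + 263²/31) = 1.850
Welch–Satterthwaite df ≈ 42.09
Two-sided p-value ≈ 0.071
Since p ≈ 0.071 > α = 0.05, fail to reject H0; the data do not provide sufficient evidence against H0.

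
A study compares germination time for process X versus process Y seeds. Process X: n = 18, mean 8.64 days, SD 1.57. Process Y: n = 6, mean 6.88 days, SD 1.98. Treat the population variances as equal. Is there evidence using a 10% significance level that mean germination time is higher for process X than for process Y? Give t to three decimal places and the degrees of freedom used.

t = 2.233, df = 22

Let group 1 = process X, group 2 = process Y. H0: μ_1 = μ_2; H1: μ_1 > μ_2 (two-sample pooled-variance t-test, right-tailed).
s_p² = [(18−1)·1.57² + (6−1)·1.98²]/(18+6−2) = 2.7957
t = (8.64 − 6.88)/√[2.7957·(1/18 + 1/6)] = 2.233
df = n₁ + n₂ − 2 = 22
p-value = P(T ≥ 2.233) ≈ 0.018
Since p ≈ 0.018 < α = 0.1, reject H0; the evidence is statistically significant.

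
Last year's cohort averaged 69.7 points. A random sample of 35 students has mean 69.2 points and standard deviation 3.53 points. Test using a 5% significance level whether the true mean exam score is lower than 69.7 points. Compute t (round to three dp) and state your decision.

t = -0.838; fail to reject H0

H0: μ = 69.7; H1: μ < 69.7 (one-sample t-test, left-tailed).
t = (x̄ − μ₀)/(s/√n) = (69.2 − 69.7)/(3.53/√35) = -0.838
df = n − 1 = 34
p-value = P(T ≤ -0.838) ≈ 0.2039
Since p ≈ 0.2039 > α = 0.05, fail to reject H0; the evidence is not statistically significant.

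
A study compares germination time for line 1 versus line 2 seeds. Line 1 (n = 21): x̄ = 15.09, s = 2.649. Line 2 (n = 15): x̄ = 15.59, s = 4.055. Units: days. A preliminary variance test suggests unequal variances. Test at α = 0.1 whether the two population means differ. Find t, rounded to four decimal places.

-0.4181

Let group 1 = line 1, group 2 = line 2. H0: μ_1 = μ_2; H1: μ_1 ≠ μ_2 (Welch's two-sample t-test, two-sided).
t = (x̄_1 − x̄_2)/√(s_1²/n_1 + s_2²/n_2) = (15.09 − 15.59)/√(2.649²/21 + 4.055²/15) = -0.4181
Welch–Satterthwaite df ≈ 22.38
Two-sided p-value ≈ 0.680
Since p ≈ 0.680 > α = 0.1, fail to reject H0; the data do not provide sufficient evidence against H0.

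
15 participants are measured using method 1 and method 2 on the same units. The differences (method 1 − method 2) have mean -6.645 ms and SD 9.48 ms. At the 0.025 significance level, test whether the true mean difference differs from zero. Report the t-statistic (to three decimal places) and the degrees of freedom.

H0: μ_d = 0; H1: μ_d ≠ 0 (paired t-test on the differences, two-sided).
t = d̄/(s_d/√n) = -6.645/(9.48/√15) = -2.715
df = n − 1 = 14
Two-sided p-value ≈ 0.017
Since p ≈ 0.017 < α = 0.025, reject H0; the data support H1.

t = -2.715, df = 14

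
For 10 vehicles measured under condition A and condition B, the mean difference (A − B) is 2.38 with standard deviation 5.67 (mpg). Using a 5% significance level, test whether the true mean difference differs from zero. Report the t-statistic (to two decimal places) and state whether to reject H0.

t = 1.33; fail to reject H0

H0: μ_d = 0; H1: μ_d ≠ 0 (paired t-test on the differences, two-sided).
t = d̄/(s_d/√n) = 2.38/(5.67/√10) = 1.33
df = n − 1 = 9
Two-sided p-value ≈ 0.2171
Since p ≈ 0.2171 > α = 0.05, fail to reject H0; the evidence is not statistically significant.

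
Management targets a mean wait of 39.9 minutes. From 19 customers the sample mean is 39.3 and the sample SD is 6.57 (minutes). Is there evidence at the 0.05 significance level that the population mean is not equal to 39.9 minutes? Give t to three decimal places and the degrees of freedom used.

t = -0.398, df = 18

H0: μ = 39.9; H1: μ ≠ 39.9 (one-sample t-test, two-sided).
t = (x̄ − μ₀)/(s/√n) = (39.3 − 39.9)/(6.57/√19) = -0.398
df = n − 1 = 18
Two-sided p-value ≈ 0.695
Since p ≈ 0.695 > α = 0.05, fail to reject H0; the data do not provide sufficient evidence against H0.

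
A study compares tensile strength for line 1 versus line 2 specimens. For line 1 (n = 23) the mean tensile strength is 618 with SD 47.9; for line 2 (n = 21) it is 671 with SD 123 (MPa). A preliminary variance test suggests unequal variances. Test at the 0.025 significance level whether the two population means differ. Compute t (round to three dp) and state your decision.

t = -1.851; fail to reject H0

Let group 1 = line 1, group 2 = line 2. H0: μ_1 = μ_2; H1: μ_1 ≠ μ_2 (Welch's two-sample t-test, two-sided).
t = (x̄_1 − x̄_2)/√(s_1²/n_1 + s_2²/n_2) = (618 − 671)/√(47.9²/23 + 123²/21) = -1.851
Welch–Satterthwaite df ≈ 25.48
Two-sided p-value ≈ 0.076
Since p ≈ 0.076 > α = 0.025, fail to reject H0; the data do not provide sufficient evidence against H0.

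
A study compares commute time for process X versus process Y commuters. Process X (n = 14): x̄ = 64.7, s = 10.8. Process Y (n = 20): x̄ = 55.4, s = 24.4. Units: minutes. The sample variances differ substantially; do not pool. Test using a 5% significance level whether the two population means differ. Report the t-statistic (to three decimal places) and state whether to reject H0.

t = 1.507; fail to reject H0

Let group 1 = process X, group 2 = process Y. H0: μ_1 = μ_2; H1: μ_1 ≠ μ_2 (Welch's two-sample t-test, two-sided).
t = (x̄_1 − x̄_2)/√(s_1²/n_1 + s_2²/n_2) = (64.7 − 55.4)/√(10.8²/14 + 24.4²/20) = 1.507
Welch–Satterthwaite df ≈ 27.93
Two-sided p-value ≈ 0.1431
Since p ≈ 0.1431 > α = 0.05, fail to reject H0; the data do not provide sufficient evidence against H0.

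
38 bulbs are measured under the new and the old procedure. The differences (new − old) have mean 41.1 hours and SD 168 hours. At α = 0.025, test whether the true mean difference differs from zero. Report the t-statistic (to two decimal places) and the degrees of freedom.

t = 1.51, df = 37

H0: μ_d = 0; H1: μ_d ≠ 0 (paired t-test on the differences, two-sided).
t = d̄/(s_d/√n) = 41.1/(168/√38) = 1.51
df = n − 1 = 37
Two-sided p-value ≈ 0.140
Since p ≈ 0.140 > α = 0.025, fail to reject H0; the evidence is not statistically significant.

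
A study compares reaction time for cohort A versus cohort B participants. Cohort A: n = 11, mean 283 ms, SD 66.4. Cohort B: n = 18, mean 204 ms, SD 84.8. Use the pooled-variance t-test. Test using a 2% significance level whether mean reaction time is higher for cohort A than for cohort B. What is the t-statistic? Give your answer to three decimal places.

2.630

Let group 1 = cohort A, group 2 = cohort B. H0: μ_1 = μ_2; H1: μ_1 > μ_2 (two-sample pooled-variance t-test, right-tailed).
s_p² = [(11−1)·66.4² + (18−1)·84.8²]/(11+18−2) = 6160.64
t = (283 − 204)/√[6160.64·(1/11 + 1/18)] = 2.630
df = n₁ + n₂ − 2 = 27
p-value = P(T ≥ 2.630) ≈ 0.007
Since p ≈ 0.007 < α = 0.02, reject H0; the data support H1.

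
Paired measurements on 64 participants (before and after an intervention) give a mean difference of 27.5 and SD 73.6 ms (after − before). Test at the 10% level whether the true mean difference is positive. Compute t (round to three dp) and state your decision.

H0: μ_d = 0; H1: μ_d > 0 (paired t-test on the differences, right-tailed).
t = d̄/(s_d/√n) = 27.5/(73.6/√64) = 2.989
df = n − 1 = 63
p-value = P(T ≥ 2.989) ≈ 0.0020
Since p ≈ 0.0020 < α = 0.1, reject H0; the data support H1.

t = 2.989; reject H0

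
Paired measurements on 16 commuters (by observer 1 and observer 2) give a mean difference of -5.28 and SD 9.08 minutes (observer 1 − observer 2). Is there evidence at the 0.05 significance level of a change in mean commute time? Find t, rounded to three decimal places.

-2.326

H0: μ_d = 0; H1: μ_d ≠ 0 (paired t-test on the differences, two-sided).
t = d̄/(s_d/√n) = -5.28/(9.08/√16) = -2.326
df = n − 1 = 15
Two-sided p-value ≈ 0.0344
Since p ≈ 0.0344 < α = 0.05, reject H0; the data support H1.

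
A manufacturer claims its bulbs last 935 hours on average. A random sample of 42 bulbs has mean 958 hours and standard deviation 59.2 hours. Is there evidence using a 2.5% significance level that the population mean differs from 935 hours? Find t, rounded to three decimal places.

2.518

H0: μ = 935; H1: μ ≠ 935 (one-sample t-test, two-sided).
t = (x̄ − μ₀)/(s/√n) = (958 − 935)/(59.2/√42) = 2.518
df = n − 1 = 41
Two-sided p-value ≈ 0.016
Since p ≈ 0.016 < α = 0.025, reject H0; the evidence is statistically significant.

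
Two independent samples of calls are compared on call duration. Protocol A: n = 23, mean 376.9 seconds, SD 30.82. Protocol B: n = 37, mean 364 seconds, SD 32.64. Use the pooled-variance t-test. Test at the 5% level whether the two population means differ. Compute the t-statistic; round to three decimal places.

1.520

Let group 1 = protocol A, group 2 = protocol B. H0: μ_1 = μ_2; H1: μ_1 ≠ μ_2 (two-sample pooled-variance t-test, two-sided).
s_p² = [(23−1)·30.82² + (37−1)·32.64²]/(23+37−2) = 1021.56
t = (376.9 − 364)/√[1021.56·(1/23 + 1/37)] = 1.520
df = n₁ + n₂ − 2 = 58
Two-sided p-value ≈ 0.1339
Since p ≈ 0.1339 > α = 0.05, fail to reject H0; the data do not provide sufficient evidence against H0.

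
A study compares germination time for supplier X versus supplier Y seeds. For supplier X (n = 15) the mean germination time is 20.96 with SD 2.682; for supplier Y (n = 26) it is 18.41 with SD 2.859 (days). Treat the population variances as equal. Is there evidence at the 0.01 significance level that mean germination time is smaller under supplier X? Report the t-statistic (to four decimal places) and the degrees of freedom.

t = 2.8121, df = 39

Let group 1 = supplier X, group 2 = supplier Y. H0: μ_1 = μ_2; H1: μ_1 < μ_2 (two-sample pooled-variance t-test, left-tailed).
s_p² = [(15−1)·2.682² + (26−1)·2.859²]/(15+26−2) = 7.82181
t = (20.96 − 18.41)/√[7.82181·(1/15 + 1/26)] = 2.8121
df = n₁ + n₂ − 2 = 39
p-value = P(T ≤ 2.8121) ≈ 0.9962
Since p ≈ 0.9962 > α = 0.01, fail to reject H0; the data do not provide sufficient evidence against H0.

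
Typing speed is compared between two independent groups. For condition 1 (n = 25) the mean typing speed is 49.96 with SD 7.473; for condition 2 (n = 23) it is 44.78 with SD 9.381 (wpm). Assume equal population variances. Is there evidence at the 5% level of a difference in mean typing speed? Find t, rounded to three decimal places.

Let group 1 = condition 1, group 2 = condition 2. H0: μ_1 = μ_2; H1: μ_1 ≠ μ_2 (two-sample pooled-variance t-test, two-sided).
s_p² = [(25−1)·7.473² + (23−1)·9.381²]/(25+23−2) = 71.2254
t = (49.96 − 44.78)/√[71.2254·(1/25 + 1/23)] = 2.124
df = n₁ + n₂ − 2 = 46
Two-sided p-value ≈ 0.0390
Since p ≈ 0.0390 < α = 0.05, reject H0; the evidence is statistically significant.

2.124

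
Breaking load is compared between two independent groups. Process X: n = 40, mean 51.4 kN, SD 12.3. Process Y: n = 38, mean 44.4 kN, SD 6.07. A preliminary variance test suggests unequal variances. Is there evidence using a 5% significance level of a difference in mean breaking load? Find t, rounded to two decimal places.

Let group 1 = process X, group 2 = process Y. H0: μ_1 = μ_2; H1: μ_1 ≠ μ_2 (Welch's two-sample t-test, two-sided).
t = (x̄_1 − x̄_2)/√(s_1²/n_1 + s_2²/n_2) = (51.4 − 44.4)/√(12.3²/40 + 6.07²/38) = 3.21
Welch–Satterthwaite df ≈ 57.57
Two-sided p-value ≈ 0.0022
Since p ≈ 0.0022 < α = 0.05, reject H0; the evidence is statistically significant.

3.21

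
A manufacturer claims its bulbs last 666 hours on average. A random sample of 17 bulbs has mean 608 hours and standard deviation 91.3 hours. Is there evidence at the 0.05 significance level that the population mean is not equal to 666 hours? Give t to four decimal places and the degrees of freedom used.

t = -2.6193, df = 16

H0: μ = 666; H1: μ ≠ 666 (one-sample t-test, two-sided).
t = (x̄ − μ₀)/(s/√n) = (608 − 666)/(91.3/√17) = -2.6193
df = n − 1 = 16
Two-sided p-value ≈ 0.019
Since p ≈ 0.019 < α = 0.05, reject H0; the data support H1.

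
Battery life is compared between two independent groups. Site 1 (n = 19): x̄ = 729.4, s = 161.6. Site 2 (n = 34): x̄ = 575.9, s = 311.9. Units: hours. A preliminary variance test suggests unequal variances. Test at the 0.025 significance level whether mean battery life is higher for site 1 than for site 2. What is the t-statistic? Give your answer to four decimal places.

Let group 1 = site 1, group 2 = site 2. H0: μ_1 = μ_2; H1: μ_1 > μ_2 (Welch's two-sample t-test, right-tailed).
t = (x̄_1 − x̄_2)/√(s_1²/n_1 + s_2²/n_2) = (729.4 − 575.9)/√(161.6²/19 + 311.9²/34) = 2.3586
Welch–Satterthwaite df ≈ 50.82
p-value = P(T ≥ 2.3586) ≈ 0.0111
Since p ≈ 0.0111 < α = 0.025, reject H0; the evidence is statistically significant.

2.3586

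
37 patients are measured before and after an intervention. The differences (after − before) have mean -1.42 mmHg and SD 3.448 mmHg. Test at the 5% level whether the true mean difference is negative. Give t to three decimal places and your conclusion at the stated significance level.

t = -2.505; reject H0

H0: μ_d = 0; H1: μ_d < 0 (paired t-test on the differences, left-tailed).
t = d̄/(s_d/√n) = -1.42/(3.448/√37) = -2.505
df = n − 1 = 36
p-value = P(T ≤ -2.505) ≈ 0.008
Since p ≈ 0.008 < α = 0.05, reject H0; the data support H1.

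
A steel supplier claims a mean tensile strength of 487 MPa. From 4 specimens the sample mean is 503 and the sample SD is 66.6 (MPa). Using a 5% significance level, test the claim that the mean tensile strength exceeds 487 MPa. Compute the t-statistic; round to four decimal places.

0.4805

H0: μ = 487; H1: μ > 487 (one-sample t-test, right-tailed).
t = (x̄ − μ₀)/(s/√n) = (503 − 487)/(66.6/√4) = 0.4805
df = n − 1 = 3
p-value = P(T ≥ 0.4805) ≈ 0.332
Since p ≈ 0.332 > α = 0.05, fail to reject H0; the data do not provide sufficient evidence against H0.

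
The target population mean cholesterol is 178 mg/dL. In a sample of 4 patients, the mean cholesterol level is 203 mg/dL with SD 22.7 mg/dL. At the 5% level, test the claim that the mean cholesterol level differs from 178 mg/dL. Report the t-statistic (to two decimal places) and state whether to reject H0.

H0: μ = 178; H1: μ ≠ 178 (one-sample t-test, two-sided).
t = (x̄ − μ₀)/(s/√n) = (203 − 178)/(22.7/√4) = 2.20
df = n − 1 = 3
Two-sided p-value ≈ 0.115
Since p ≈ 0.115 > α = 0.05, fail to reject H0; the data do not provide sufficient evidence against H0.

t = 2.20; fail to reject H0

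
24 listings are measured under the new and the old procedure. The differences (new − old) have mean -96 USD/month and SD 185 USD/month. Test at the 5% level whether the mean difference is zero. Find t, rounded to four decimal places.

-2.5422

H0: μ_d = 0; H1: μ_d ≠ 0 (paired t-test on the differences, two-sided).
t = d̄/(s_d/√n) = -96/(185/√24) = -2.5422
df = n − 1 = 23
Two-sided p-value ≈ 0.018
Since p ≈ 0.018 < α = 0.05, reject H0; the evidence is statistically significant.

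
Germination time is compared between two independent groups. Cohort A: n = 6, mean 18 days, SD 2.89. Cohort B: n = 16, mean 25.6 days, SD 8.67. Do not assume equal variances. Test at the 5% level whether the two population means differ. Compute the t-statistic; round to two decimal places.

Let group 1 = cohort A, group 2 = cohort B. H0: μ_1 = μ_2; H1: μ_1 ≠ μ_2 (Welch's two-sample t-test, two-sided).
t = (x̄_1 − x̄_2)/√(s_1²/n_1 + s_2²/n_2) = (18 − 25.6)/√(2.89²/6 + 8.67²/16) = -3.08
Welch–Satterthwaite df ≈ 19.95
Two-sided p-value ≈ 0.006
Since p ≈ 0.006 < α = 0.05, reject H0; the data support H1.

-3.08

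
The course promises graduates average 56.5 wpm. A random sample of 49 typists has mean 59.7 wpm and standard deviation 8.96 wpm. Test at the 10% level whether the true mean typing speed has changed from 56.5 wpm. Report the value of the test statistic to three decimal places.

2.500

H0: μ = 56.5; H1: μ ≠ 56.5 (one-sample t-test, two-sided).
t = (x̄ − μ₀)/(s/√n) = (59.7 − 56.5)/(8.96/√49) = 2.500
df = n − 1 = 48
Two-sided p-value ≈ 0.016
Since p ≈ 0.016 < α = 0.1, reject H0; the evidence is statistically significant.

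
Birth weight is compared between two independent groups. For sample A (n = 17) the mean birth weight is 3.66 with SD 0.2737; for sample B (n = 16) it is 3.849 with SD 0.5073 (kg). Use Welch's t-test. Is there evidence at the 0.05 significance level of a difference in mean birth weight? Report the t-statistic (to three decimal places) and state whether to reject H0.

Let group 1 = sample A, group 2 = sample B. H0: μ_1 = μ_2; H1: μ_1 ≠ μ_2 (Welch's two-sample t-test, two-sided).
t = (x̄_1 − x̄_2)/√(s_1²/n_1 + s_2²/n_2) = (3.66 − 3.849)/√(0.2737²/17 + 0.5073²/16) = -1.320
Welch–Satterthwaite df ≈ 22.74
Two-sided p-value ≈ 0.200
Since p ≈ 0.200 > α = 0.05, fail to reject H0; the data do not provide sufficient evidence against H0.

t = -1.320; fail to reject H0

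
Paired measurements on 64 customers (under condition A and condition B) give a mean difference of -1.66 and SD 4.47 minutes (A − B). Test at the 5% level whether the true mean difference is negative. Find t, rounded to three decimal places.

H0: μ_d = 0; H1: μ_d < 0 (paired t-test on the differences, left-tailed).
t = d̄/(s_d/√n) = -1.66/(4.47/√64) = -2.971
df = n − 1 = 63
p-value = P(T ≤ -2.971) ≈ 0.002
Since p ≈ 0.002 < α = 0.05, reject H0; the data support H1.

-2.971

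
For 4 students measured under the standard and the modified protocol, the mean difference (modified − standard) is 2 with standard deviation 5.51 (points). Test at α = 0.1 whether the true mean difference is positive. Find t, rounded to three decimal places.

H0: μ_d = 0; H1: μ_d > 0 (paired t-test on the differences, right-tailed).
t = d̄/(s_d/√n) = 2/(5.51/√4) = 0.726
df = n − 1 = 3
p-value = P(T ≥ 0.726) ≈ 0.260
Since p ≈ 0.260 > α = 0.1, fail to reject H0; the evidence is not statistically significant.

0.726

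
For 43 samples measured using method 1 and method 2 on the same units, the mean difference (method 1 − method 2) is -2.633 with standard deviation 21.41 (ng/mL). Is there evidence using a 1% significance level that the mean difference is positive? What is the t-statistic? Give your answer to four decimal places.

-0.8064

H0: μ_d = 0; H1: μ_d > 0 (paired t-test on the differences, right-tailed).
t = d̄/(s_d/√n) = -2.633/(21.41/√43) = -0.8064
df = n − 1 = 42
p-value = P(T ≥ -0.8064) ≈ 0.7877
Since p ≈ 0.7877 > α = 0.01, fail to reject H0; the evidence is not statistically significant.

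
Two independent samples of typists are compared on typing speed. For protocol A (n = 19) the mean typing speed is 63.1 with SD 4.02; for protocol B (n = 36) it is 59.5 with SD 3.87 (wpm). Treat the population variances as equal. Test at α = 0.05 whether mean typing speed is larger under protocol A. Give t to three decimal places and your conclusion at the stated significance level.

t = 3.237; reject H0

Let group 1 = protocol A, group 2 = protocol B. H0: μ_1 = μ_2; H1: μ_1 > μ_2 (two-sample pooled-variance t-test, right-tailed).
s_p² = [(19−1)·4.02² + (36−1)·3.87²]/(19+36−2) = 15.3788
t = (63.1 − 59.5)/√[15.3788·(1/19 + 1/36)] = 3.237
df = n₁ + n₂ − 2 = 53
p-value = P(T ≥ 3.237) ≈ 0.0010
Since p ≈ 0.0010 < α = 0.05, reject H0; the evidence is statistically significant.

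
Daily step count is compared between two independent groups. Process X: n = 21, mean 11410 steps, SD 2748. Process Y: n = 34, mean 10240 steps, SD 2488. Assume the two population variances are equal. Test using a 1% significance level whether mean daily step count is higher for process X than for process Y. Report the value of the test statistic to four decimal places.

1.6281

Let group 1 = process X, group 2 = process Y. H0: μ_1 = μ_2; H1: μ_1 > μ_2 (two-sample pooled-variance t-test, right-tailed).
s_p² = [(21−1)·2748² + (34−1)·2488²]/(21+34−2) = 6703860
t = (11410 − 10240)/√[6703860·(1/21 + 1/34)] = 1.6281
df = n₁ + n₂ − 2 = 53
p-value = P(T ≥ 1.6281) ≈ 0.055
Since p ≈ 0.055 > α = 0.01, fail to reject H0; the data do not provide sufficient evidence against H0.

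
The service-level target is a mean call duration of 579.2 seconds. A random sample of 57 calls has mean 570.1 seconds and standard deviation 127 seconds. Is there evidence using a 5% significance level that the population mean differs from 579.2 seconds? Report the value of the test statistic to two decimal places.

H0: μ = 579.2; H1: μ ≠ 579.2 (one-sample t-test, two-sided).
t = (x̄ − μ₀)/(s/√n) = (570.1 − 579.2)/(127/√57) = -0.54
df = n − 1 = 56
Two-sided p-value ≈ 0.5907
Since p ≈ 0.5907 > α = 0.05, fail to reject H0; the data do not provide sufficient evidence against H0.

-0.54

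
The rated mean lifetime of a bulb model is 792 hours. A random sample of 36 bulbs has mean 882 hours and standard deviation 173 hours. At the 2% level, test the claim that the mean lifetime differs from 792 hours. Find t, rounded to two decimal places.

3.12

H0: μ = 792; H1: μ ≠ 792 (one-sample t-test, two-sided).
t = (x̄ − μ₀)/(s/√n) = (882 − 792)/(173/√36) = 3.12
df = n − 1 = 35
Two-sided p-value ≈ 0.0036
Since p ≈ 0.0036 < α = 0.02, reject H0; the data support H1.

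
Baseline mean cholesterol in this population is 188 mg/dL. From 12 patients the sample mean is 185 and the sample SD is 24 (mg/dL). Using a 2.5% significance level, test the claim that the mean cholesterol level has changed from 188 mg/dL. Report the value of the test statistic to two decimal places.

-0.43

H0: μ = 188; H1: μ ≠ 188 (one-sample t-test, two-sided).
t = (x̄ − μ₀)/(s/√n) = (185 − 188)/(24/√12) = -0.43
df = n − 1 = 11
Two-sided p-value ≈ 0.673
Since p ≈ 0.673 > α = 0.025, fail to reject H0; the data do not provide sufficient evidence against H0.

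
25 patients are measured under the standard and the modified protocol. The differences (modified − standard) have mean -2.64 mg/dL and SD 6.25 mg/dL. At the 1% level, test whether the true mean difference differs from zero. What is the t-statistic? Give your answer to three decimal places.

H0: μ_d = 0; H1: μ_d ≠ 0 (paired t-test on the differences, two-sided).
t = d̄/(s_d/√n) = -2.64/(6.25/√25) = -2.112
df = n − 1 = 24
Two-sided p-value ≈ 0.045
Since p ≈ 0.045 > α = 0.01, fail to reject H0; the evidence is not statistically significant.

-2.112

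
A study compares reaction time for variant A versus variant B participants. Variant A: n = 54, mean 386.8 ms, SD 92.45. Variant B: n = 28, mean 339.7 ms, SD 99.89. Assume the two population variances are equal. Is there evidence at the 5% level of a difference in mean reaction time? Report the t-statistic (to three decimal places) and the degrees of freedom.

t = 2.128, df = 80

Let group 1 = variant A, group 2 = variant B. H0: μ_1 = μ_2; H1: μ_1 ≠ μ_2 (two-sample pooled-variance t-test, two-sided).
s_p² = [(54−1)·92.45² + (28−1)·99.89²]/(54+28−2) = 9029.97
t = (386.8 − 339.7)/√[9029.97·(1/54 + 1/28)] = 2.128
df = n₁ + n₂ − 2 = 80
Two-sided p-value ≈ 0.0364
Since p ≈ 0.0364 < α = 0.05, reject H0; the evidence is statistically significant.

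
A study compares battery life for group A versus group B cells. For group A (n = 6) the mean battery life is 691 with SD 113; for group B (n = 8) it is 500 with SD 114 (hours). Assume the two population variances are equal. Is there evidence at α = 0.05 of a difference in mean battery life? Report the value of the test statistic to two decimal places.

Let group 1 = group A, group 2 = group B. H0: μ_1 = μ_2; H1: μ_1 ≠ μ_2 (two-sample pooled-variance t-test, two-sided).
s_p² = [(6−1)·113² + (8−1)·114²]/(6+8−2) = 12901.4
t = (691 − 500)/√[12901.4·(1/6 + 1/8)] = 3.11
df = n₁ + n₂ − 2 = 12
Two-sided p-value ≈ 0.0090
Since p ≈ 0.0090 < α = 0.05, reject H0; the evidence is statistically significant.

3.11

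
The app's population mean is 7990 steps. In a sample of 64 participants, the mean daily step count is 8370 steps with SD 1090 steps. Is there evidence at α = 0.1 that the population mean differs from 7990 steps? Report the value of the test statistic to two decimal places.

H0: μ = 7990; H1: μ ≠ 7990 (one-sample t-test, two-sided).
t = (x̄ − μ₀)/(s/√n) = (8370 − 7990)/(1090/√64) = 2.79
df = n − 1 = 63
Two-sided p-value ≈ 0.007
Since p ≈ 0.007 < α = 0.1, reject H0; the evidence is statistically significant.

2.79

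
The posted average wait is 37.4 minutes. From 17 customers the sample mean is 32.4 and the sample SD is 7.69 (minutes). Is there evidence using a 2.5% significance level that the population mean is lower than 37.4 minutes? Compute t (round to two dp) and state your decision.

H0: μ = 37.4; H1: μ < 37.4 (one-sample t-test, left-tailed).
t = (x̄ − μ₀)/(s/√n) = (32.4 − 37.4)/(7.69/√17) = -2.68
df = n − 1 = 16
p-value = P(T ≤ -2.68) ≈ 0.008
Since p ≈ 0.008 < α = 0.025, reject H0; the data support H1.

t = -2.68; reject H0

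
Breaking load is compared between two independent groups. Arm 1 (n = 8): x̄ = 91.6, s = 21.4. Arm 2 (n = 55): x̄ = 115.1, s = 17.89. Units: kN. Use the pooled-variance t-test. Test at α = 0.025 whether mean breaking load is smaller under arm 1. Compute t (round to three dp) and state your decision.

t = -3.389; reject H0

Let group 1 = arm 1, group 2 = arm 2. H0: μ_1 = μ_2; H1: μ_1 < μ_2 (two-sample pooled-variance t-test, left-tailed).
s_p² = [(8−1)·21.4² + (55−1)·17.89²]/(8+55−2) = 335.878
t = (91.6 − 115.1)/√[335.878·(1/8 + 1/55)] = -3.389
df = n₁ + n₂ − 2 = 61
p-value = P(T ≤ -3.389) ≈ 0.0006
Since p ≈ 0.0006 < α = 0.025, reject H0; the evidence is statistically significant.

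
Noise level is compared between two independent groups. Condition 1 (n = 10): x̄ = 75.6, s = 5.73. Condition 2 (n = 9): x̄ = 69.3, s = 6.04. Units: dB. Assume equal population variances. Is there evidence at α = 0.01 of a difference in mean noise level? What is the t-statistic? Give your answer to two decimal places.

Let group 1 = condition 1, group 2 = condition 2. H0: μ_1 = μ_2; H1: μ_1 ≠ μ_2 (two-sample pooled-variance t-test, two-sided).
s_p² = [(10−1)·5.73² + (9−1)·6.04²]/(10+9−2) = 34.5499
t = (75.6 − 69.3)/√[34.5499·(1/10 + 1/9)] = 2.33
df = n₁ + n₂ − 2 = 17
Two-sided p-value ≈ 0.032
Since p ≈ 0.032 > α = 0.01, fail to reject H0; the data do not provide sufficient evidence against H0.

2.33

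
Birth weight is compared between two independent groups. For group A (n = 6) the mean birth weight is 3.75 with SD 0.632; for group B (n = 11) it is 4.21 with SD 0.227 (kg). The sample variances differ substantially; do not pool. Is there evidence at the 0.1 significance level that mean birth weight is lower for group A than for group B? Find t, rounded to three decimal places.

-1.723

Let group 1 = group A, group 2 = group B. H0: μ_1 = μ_2; H1: μ_1 < μ_2 (Welch's two-sample t-test, left-tailed).
t = (x̄_1 − x̄_2)/√(s_1²/n_1 + s_2²/n_2) = (3.75 − 4.21)/√(0.632²/6 + 0.227²/11) = -1.723
Welch–Satterthwaite df ≈ 5.71
p-value = P(T ≤ -1.723) ≈ 0.0690
Since p ≈ 0.0690 < α = 0.1, reject H0; the data support H1.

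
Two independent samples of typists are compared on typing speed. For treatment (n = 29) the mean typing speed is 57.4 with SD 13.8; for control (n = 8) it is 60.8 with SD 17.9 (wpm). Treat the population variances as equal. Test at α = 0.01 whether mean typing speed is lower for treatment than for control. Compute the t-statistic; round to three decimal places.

-0.579

Let group 1 = treatment, group 2 = control. H0: μ_1 = μ_2; H1: μ_1 < μ_2 (two-sample pooled-variance t-test, left-tailed).
s_p² = [(29−1)·13.8² + (8−1)·17.9²]/(29+8−2) = 216.434
t = (57.4 − 60.8)/√[216.434·(1/29 + 1/8)] = -0.579
df = n₁ + n₂ − 2 = 35
p-value = P(T ≤ -0.579) ≈ 0.2832
Since p ≈ 0.2832 > α = 0.01, fail to reject H0; the evidence is not statistically significant.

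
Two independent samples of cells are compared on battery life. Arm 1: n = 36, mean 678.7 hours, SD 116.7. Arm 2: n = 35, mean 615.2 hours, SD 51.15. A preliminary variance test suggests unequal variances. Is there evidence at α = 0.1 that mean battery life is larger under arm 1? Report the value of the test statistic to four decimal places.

Let group 1 = arm 1, group 2 = arm 2. H0: μ_1 = μ_2; H1: μ_1 > μ_2 (Welch's two-sample t-test, right-tailed).
t = (x̄_1 − x̄_2)/√(s_1²/n_1 + s_2²/n_2) = (678.7 − 615.2)/√(116.7²/36 + 51.15²/35) = 2.9833
Welch–Satterthwaite df ≈ 48.26
p-value = P(T ≥ 2.9833) ≈ 0.0022
Since p ≈ 0.0022 < α = 0.1, reject H0; the evidence is statistically significant.

2.9833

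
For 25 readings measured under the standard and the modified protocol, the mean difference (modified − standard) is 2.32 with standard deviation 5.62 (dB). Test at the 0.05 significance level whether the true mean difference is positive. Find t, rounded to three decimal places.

2.064

H0: μ_d = 0; H1: μ_d > 0 (paired t-test on the differences, right-tailed).
t = d̄/(s_d/√n) = 2.32/(5.62/√25) = 2.064
df = n − 1 = 24
p-value = P(T ≥ 2.064) ≈ 0.0250
Since p ≈ 0.0250 < α = 0.05, reject H0; the data support H1.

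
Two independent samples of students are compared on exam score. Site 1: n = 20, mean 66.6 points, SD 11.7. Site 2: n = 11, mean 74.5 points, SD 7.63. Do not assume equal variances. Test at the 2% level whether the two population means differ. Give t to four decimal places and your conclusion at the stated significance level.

t = -2.2676; fail to reject H0

Let group 1 = site 1, group 2 = site 2. H0: μ_1 = μ_2; H1: μ_1 ≠ μ_2 (Welch's two-sample t-test, two-sided).
t = (x̄_1 − x̄_2)/√(s_1²/n_1 + s_2²/n_2) = (66.6 − 74.5)/√(11.7²/20 + 7.63²/11) = -2.2676
Welch–Satterthwaite df ≈ 27.97
Two-sided p-value ≈ 0.031
Since p ≈ 0.031 > α = 0.02, fail to reject H0; the data do not provide sufficient evidence against H0.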